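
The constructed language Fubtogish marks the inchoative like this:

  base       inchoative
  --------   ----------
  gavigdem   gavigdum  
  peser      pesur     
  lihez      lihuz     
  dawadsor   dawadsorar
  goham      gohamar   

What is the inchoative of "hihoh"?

peser and dawadsor both end in -r yet inflect differently (pesur, dawadsorar), so the final letter is not what conditions the rule; the last vowel is.
"hihoh" has last vowel 'o'. The one such stem in the data (dawadsor → dawadsorar) adds -ar, so the same rule applies.
The other pattern: stems whose last vowel is 'e' change the last vowel to 'u'.
So hihoh → hihohar.

hihohar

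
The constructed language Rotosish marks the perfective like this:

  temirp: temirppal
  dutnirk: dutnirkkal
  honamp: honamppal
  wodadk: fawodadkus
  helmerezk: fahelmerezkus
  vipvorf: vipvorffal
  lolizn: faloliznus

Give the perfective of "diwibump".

dutnirk and wodadk both end in -k yet inflect differently (dutnirkkal, fawodadkus), so the final letter is not what conditions the rule; the second-to-last letter is.
"diwibump" has second-to-last letter 'm'. The one such stem in the data (honamp → honamppal) doubles the final consonant and adds -al (as do vipvorf, temirp), so the same rule applies.
So diwibump → diwibumppal.

diwibumppal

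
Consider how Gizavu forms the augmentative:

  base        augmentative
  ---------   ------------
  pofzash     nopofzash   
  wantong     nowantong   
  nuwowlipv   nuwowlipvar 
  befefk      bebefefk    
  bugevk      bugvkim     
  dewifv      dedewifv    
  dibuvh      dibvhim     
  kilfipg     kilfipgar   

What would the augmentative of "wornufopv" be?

bugevk and befefk both end in -k yet inflect differently (bugvkim, bebefefk), so the final letter is not what conditions the rule; the second-to-last letter is.
"wornufopv" has second-to-last letter 'p'. The stems whose second-to-last letter is 'p' (kilfipg → kilfipgar, nuwowlipv → nuwowlipvar) add -ar.
So wornufopv → wornufopvar.

wornufopvar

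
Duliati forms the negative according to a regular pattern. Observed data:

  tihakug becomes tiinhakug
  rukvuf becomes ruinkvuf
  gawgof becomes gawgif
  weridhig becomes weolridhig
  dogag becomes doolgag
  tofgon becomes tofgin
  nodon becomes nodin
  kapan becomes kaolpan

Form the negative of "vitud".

viintud

"vitud" has last vowel 'u'. The stems whose last vowel is 'u' (tihakug → tiinhakug, rukvuf → ruinkvuf) insert -in- after the first vowel.
The other patterns: stems whose last vowel is 'o' change the last vowel to 'i'; stems whose last vowel is 'a' or 'i' insert -ol- after the first vowel.
So vitud → viintud.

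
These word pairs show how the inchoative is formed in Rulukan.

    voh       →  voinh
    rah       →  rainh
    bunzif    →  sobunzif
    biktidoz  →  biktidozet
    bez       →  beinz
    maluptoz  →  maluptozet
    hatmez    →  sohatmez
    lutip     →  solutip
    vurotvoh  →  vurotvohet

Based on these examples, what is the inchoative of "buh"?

buinh

"buh" has 1 vowel. The stems with 1 vowel (voh → voinh, rah → rainh, bez → beinz) insert -in- after the first vowel.
The other patterns: stems with 2 vowels add the prefix so-; stems with 3 vowels add -et.
So buh → buinh.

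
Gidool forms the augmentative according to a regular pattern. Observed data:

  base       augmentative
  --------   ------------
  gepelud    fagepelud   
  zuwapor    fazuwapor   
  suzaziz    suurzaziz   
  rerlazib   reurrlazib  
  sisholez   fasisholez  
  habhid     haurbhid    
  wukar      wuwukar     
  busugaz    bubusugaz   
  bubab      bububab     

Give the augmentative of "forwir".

busugaz and suzaziz both end in -z yet inflect differently (bubusugaz, suurzaziz), so the final letter is not what conditions the rule; the last vowel is.
"forwir" has last vowel 'i'. The stems whose last vowel is 'i' (suzaziz → suurzaziz, rerlazib → reurrlazib, habhid → haurbhid) insert -ur- after the first vowel.
The other patterns: stems whose last vowel is 'a' repeat the first consonant+vowel as a prefix; stems whose last vowel is 'e', 'o' or 'u' add the prefix fa-.
So forwir → fourrwir.

fourrwir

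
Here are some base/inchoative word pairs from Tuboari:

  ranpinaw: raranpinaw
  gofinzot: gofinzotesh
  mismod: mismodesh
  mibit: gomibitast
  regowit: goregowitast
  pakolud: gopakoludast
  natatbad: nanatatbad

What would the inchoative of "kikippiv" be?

gokikippivast

natatbad and mismod both end in -d yet inflect differently (nanatatbad, mismodesh), so the final letter is not what conditions the rule; the last vowel is.
"kikippiv" has last vowel 'i'. The stems whose last vowel is 'i' (mibit → gomibitast, regowit → goregowitast) add go- … -ast around the stem.
The other patterns: stems whose last vowel is 'a' repeat the first consonant+vowel as a prefix; stems whose last vowel is 'o' add -esh.
So kikippiv → gokikippivast.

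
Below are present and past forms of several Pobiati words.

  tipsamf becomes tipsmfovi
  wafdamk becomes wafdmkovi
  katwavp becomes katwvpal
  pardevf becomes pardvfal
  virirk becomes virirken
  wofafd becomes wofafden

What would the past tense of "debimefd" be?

tipsamf and pardevf both end in -f yet inflect differently (tipsmfovi, pardvfal), so the final letter is not what conditions the rule; the second-to-last letter is.
"debimefd" has second-to-last letter 'f'. The one such stem in the data (wofafd → wofafden) adds -en, so the same rule applies.
So debimefd → debimefden.

debimefden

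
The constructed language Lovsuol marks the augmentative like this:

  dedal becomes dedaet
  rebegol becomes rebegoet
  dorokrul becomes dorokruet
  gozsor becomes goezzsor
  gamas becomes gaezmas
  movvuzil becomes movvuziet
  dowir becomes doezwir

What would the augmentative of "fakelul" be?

fakeluet

movvuzil and dowir both have last vowel 'i' yet inflect differently (movvuziet, doezwir), so the last vowel is not what conditions the rule; the final letter is.
"fakelul" ends in -l. The stems ending in -l (rebegol → rebegoet, dorokrul → dorokruet, dedal → dedaet) drop the final letter and add -et.
So fakelul → fakeluet.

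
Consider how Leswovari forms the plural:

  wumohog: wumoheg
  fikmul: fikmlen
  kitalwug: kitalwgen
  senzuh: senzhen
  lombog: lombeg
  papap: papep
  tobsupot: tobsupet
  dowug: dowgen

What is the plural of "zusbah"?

zusbeh

dowug and lombog both end in -g yet inflect differently (dowgen, lombeg), so the final letter is not what conditions the rule; the last vowel is.
"zusbah" has last vowel 'a'. The one such stem in the data (papap → papep) changes the last vowel to 'e' (as do lombog, tobsupot), so the same rule applies.
So zusbah → zusbeh.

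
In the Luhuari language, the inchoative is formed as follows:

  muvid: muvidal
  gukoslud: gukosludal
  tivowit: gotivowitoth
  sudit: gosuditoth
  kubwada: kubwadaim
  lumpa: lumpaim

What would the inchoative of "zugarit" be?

gozugaritoth

"zugarit" ends in -t. The stems ending in -t (tivowit → gotivowitoth, sudit → gosuditoth) add go- … -oth around the stem.
So zugarit → gozugaritoth.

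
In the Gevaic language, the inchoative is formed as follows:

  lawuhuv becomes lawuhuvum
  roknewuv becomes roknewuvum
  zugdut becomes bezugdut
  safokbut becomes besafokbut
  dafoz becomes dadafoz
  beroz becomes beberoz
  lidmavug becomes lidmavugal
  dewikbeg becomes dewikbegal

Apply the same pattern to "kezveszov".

kezveszovum

lawuhuv and zugdut both have last vowel 'u' yet inflect differently (lawuhuvum, bezugdut), so the last vowel is not what conditions the rule; the final letter is.
"kezveszov" ends in -v. The stems ending in -v (lawuhuv → lawuhuvum, roknewuv → roknewuvum) add -um.
The other patterns: stems ending in -t add the prefix be-; stems ending in -z repeat the first consonant+vowel as a prefix; stems ending in -g add -al.
So kezveszov → kezveszovum.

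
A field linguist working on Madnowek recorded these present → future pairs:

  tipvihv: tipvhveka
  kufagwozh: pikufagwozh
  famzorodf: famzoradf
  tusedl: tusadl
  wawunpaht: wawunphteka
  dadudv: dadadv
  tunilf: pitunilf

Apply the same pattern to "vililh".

dadudv and tipvihv both end in -v yet inflect differently (dadadv, tipvhveka), so the final letter is not what conditions the rule; the second-to-last letter is.
"vililh" has second-to-last letter 'l'. The one such stem in the data (tunilf → pitunilf) adds the prefix pi-, so the same rule applies.
So vililh → pivililh.

pivililh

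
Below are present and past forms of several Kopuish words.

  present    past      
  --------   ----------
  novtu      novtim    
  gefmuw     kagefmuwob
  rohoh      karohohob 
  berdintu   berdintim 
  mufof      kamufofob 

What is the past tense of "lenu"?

gefmuw and berdintu both have last vowel 'u' yet inflect differently (kagefmuwob, berdintim), so the last vowel is not what conditions the rule; whether the stem ends in a vowel or a consonant is.
"lenu" ends in a vowel. The stems ending in a vowel (berdintu → berdintim, novtu → novtim) drop the final letter and add -im.
The other pattern: stems ending in a consonant add ka- … -ob around the stem.
So lenu → lenim.

lenim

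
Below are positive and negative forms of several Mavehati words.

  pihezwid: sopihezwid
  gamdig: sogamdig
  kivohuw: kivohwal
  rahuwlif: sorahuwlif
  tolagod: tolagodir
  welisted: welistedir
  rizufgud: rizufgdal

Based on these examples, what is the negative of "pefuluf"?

pefulfal

"pefuluf" has last vowel 'u'. The stems whose last vowel is 'u' (kivohuw → kivohwal, rizufgud → rizufgdal) delete the last vowel and add -al.
The other patterns: stems whose last vowel is 'e' or 'o' add -ir; stems whose last vowel is 'i' add the prefix so-.
So pefuluf → pefulfal.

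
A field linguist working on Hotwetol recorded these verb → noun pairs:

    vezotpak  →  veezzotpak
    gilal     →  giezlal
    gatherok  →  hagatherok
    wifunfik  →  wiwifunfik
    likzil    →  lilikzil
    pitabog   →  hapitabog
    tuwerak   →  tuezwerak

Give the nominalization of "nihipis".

ninihipis

gatherok and wifunfik both end in -k yet inflect differently (hagatherok, wiwifunfik), so the final letter is not what conditions the rule; the last vowel is.
"nihipis" has last vowel 'i'. The stems whose last vowel is 'i' (wifunfik → wiwifunfik, likzil → lilikzil) repeat the first consonant+vowel as a prefix.
So nihipis → ninihipis.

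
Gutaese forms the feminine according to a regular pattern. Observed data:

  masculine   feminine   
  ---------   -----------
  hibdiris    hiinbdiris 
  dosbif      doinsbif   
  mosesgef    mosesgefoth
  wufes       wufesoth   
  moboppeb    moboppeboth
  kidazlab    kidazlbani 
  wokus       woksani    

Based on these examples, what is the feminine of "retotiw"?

reintotiw

"retotiw" has last vowel 'i'. The stems whose last vowel is 'i' (hibdiris → hiinbdiris, dosbif → doinsbif) insert -in- after the first vowel.
The other patterns: stems whose last vowel is 'e' add -oth; stems whose last vowel is 'a' or 'u' delete the last vowel and add -ani.
So retotiw → reintotiw.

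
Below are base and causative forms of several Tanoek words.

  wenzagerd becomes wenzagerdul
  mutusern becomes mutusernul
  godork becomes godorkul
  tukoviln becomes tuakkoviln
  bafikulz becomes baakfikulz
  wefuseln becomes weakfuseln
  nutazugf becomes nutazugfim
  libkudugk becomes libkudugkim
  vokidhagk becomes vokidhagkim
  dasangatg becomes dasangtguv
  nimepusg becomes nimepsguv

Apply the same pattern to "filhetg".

filhtguv

mutusern and tukoviln both end in -n yet inflect differently (mutusernul, tuakkoviln), so the final letter is not what conditions the rule; the second-to-last letter is.
"filhetg" has second-to-last letter 't'. The one such stem in the data (dasangatg → dasangtguv) deletes the last vowel and adds -uv (as does nimepusg), so the same rule applies.
So filhetg → filhtguv.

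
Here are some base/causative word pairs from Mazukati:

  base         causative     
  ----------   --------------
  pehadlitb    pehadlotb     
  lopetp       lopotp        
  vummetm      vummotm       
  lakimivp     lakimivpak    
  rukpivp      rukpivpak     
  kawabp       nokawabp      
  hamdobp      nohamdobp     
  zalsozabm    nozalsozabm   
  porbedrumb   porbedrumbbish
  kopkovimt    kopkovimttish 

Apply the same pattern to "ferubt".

noferubt

lopetp and lakimivp both end in -p yet inflect differently (lopotp, lakimivpak), so the final letter is not what conditions the rule; the second-to-last letter is.
"ferubt" has second-to-last letter 'b'. The stems whose second-to-last letter is 'b' (kawabp → nokawabp, hamdobp → nohamdobp, zalsozabm → nozalsozabm) add the prefix no-.
The other patterns: stems whose second-to-last letter is 't' change the last vowel to 'o'; stems whose second-to-last letter is 'v' add -ak; stems whose second-to-last letter is 'm' double the final consonant and add -ish.
So ferubt → noferubt.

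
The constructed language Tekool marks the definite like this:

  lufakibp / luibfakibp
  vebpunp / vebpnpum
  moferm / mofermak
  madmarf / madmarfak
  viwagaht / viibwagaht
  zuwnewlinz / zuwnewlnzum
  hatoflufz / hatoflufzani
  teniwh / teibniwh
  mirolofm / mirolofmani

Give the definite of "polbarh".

moferm and mirolofm both end in -m yet inflect differently (mofermak, mirolofmani), so the final letter is not what conditions the rule; the second-to-last letter is.
"polbarh" has second-to-last letter 'r'. The stems whose second-to-last letter is 'r' (moferm → mofermak, madmarf → madmarfak) add -ak.
The other patterns: stems whose second-to-last letter is 'f' add -ani; stems whose second-to-last letter is 'n' delete the last vowel and add -um; stems whose second-to-last letter is 'b', 'h' or 'w' insert -ib- after the first vowel.
So polbarh → polbarhak.

polbarhak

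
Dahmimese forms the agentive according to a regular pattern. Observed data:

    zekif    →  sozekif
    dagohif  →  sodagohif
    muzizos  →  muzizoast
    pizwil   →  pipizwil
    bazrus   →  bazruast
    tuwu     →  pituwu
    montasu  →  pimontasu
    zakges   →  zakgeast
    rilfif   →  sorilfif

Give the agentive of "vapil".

pivapil

tuwu and bazrus both have last vowel 'u' yet inflect differently (pituwu, bazruast), so the last vowel is not what conditions the rule; the final letter is.
"vapil" ends in -l. The one such stem in the data (pizwil → pipizwil) adds the prefix pi-, so the same rule applies.
The other patterns: stems ending in -s drop the final letter and add -ast; stems ending in -f add the prefix so-.
So vapil → pivapil.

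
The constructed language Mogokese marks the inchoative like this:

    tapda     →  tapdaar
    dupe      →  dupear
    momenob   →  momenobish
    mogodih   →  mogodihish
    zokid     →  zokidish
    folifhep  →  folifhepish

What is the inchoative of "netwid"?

dupe and folifhep both have last vowel 'e' yet inflect differently (dupear, folifhepish), so the last vowel is not what conditions the rule; whether the stem ends in a vowel or a consonant is.
"netwid" ends in a consonant. The stems ending in a consonant (momenob → momenobish, mogodih → mogodihish, zokid → zokidish) add -ish.
So netwid → netwidish.

netwidish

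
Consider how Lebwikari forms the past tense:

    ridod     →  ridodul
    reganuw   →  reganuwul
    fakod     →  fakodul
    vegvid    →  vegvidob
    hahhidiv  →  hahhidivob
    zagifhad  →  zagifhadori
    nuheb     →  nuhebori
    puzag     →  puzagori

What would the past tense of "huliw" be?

"huliw" has last vowel 'i'. The stems whose last vowel is 'i' (vegvid → vegvidob, hahhidiv → hahhidivob) add -ob.
The other patterns: stems whose last vowel is 'o' or 'u' add -ul; stems whose last vowel is 'a' or 'e' add -ori.
So huliw → huliwob.

huliwob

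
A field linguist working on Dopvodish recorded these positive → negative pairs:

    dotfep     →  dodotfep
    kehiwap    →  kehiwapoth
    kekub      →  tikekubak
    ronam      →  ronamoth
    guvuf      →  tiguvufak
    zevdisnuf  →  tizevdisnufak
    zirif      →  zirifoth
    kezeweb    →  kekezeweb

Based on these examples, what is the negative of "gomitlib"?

gomitliboth

dotfep and kehiwap both end in -p yet inflect differently (dodotfep, kehiwapoth), so the final letter is not what conditions the rule; the last vowel is.
"gomitlib" has last vowel 'i'. The one such stem in the data (zirif → zirifoth) adds -oth, so the same rule applies.
The other patterns: stems whose last vowel is 'e' repeat the first consonant+vowel as a prefix; stems whose last vowel is 'u' add ti- … -ak around the stem.
So gomitlib → gomitliboth.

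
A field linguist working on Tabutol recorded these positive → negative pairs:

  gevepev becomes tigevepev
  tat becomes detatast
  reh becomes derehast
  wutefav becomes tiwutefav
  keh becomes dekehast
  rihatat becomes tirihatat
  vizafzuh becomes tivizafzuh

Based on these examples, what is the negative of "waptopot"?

vizafzuh and reh both end in -h yet inflect differently (tivizafzuh, derehast), so the final letter is not what conditions the rule; the number of vowels is.
"waptopot" has 3 vowels. The stems with 3 vowels (wutefav → tiwutefav, gevepev → tigevepev, vizafzuh → tivizafzuh) add the prefix ti-.
So waptopot → tiwaptopot.

tiwaptopot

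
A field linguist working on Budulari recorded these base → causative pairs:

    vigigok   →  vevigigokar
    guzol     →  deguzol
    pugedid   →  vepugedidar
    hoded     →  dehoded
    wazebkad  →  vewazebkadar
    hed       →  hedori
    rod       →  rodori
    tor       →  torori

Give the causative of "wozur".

hed and hoded both end in -d yet inflect differently (hedori, dehoded), so the final letter is not what conditions the rule; the number of vowels is.
"wozur" has 2 vowels. The stems with 2 vowels (hoded → dehoded, guzol → deguzol) add the prefix de-.
The other patterns: stems with 1 vowel add -ori; stems with 3 vowels add ve- … -ar around the stem.
So wozur → dewozur.

dewozur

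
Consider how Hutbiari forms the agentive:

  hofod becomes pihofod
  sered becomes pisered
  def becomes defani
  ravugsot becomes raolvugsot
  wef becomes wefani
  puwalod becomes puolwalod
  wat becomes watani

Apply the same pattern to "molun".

pimolun

wat and ravugsot both end in -t yet inflect differently (watani, raolvugsot), so the final letter is not what conditions the rule; the number of vowels is.
"molun" has 2 vowels. The stems with 2 vowels (hofod → pihofod, sered → pisered) add the prefix pi-.
So molun → pimolun.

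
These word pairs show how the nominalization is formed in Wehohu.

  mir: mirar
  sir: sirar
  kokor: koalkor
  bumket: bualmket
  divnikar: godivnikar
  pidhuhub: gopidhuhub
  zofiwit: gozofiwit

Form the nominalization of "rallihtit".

mir and kokor both end in -r yet inflect differently (mirar, koalkor), so the final letter is not what conditions the rule; the number of vowels is.
"rallihtit" has 3 vowels. The stems with 3 vowels (divnikar → godivnikar, pidhuhub → gopidhuhub, zofiwit → gozofiwit) add the prefix go-.
So rallihtit → gorallihtit.

gorallihtit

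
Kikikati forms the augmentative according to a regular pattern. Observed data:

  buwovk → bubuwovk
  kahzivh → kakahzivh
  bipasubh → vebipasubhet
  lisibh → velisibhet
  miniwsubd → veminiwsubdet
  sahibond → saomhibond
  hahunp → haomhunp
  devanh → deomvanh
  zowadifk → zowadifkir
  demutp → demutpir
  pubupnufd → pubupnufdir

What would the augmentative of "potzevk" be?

"potzevk" has second-to-last letter 'v'. The stems whose second-to-last letter is 'v' (buwovk → bubuwovk, kahzivh → kakahzivh) repeat the first consonant+vowel as a prefix.
The other patterns: stems whose second-to-last letter is 'b' add ve- … -et around the stem; stems whose second-to-last letter is 'n' insert -om- after the first vowel; stems whose second-to-last letter is 'f' or 't' add -ir.
So potzevk → popotzevk.

popotzevk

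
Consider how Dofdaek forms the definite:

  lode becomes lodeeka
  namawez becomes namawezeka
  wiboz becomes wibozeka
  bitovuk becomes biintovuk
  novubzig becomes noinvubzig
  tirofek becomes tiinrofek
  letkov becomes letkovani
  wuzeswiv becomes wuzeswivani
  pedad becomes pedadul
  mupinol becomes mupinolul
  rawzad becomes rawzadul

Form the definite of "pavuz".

pavuzeka

lode and tirofek both have last vowel 'e' yet inflect differently (lodeeka, tiinrofek), so the last vowel is not what conditions the rule; the final letter is.
"pavuz" ends in -z. The stems ending in -z (namawez → namawezeka, wiboz → wibozeka) add -eka.
The other patterns: stems ending in -g or -k insert -in- after the first vowel; stems ending in -v add -ani; stems ending in -d or -l add -ul.
So pavuz → pavuzeka.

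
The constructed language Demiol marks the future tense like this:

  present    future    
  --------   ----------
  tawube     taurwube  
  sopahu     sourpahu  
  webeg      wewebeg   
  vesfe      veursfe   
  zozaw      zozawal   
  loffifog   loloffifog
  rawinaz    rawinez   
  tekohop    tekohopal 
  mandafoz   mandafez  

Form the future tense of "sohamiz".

sohamez

tekohop and loffifog both have last vowel 'o' yet inflect differently (tekohopal, loloffifog), so the last vowel is not what conditions the rule; the final letter is.
"sohamiz" ends in -z. The stems ending in -z (mandafoz → mandafez, rawinaz → rawinez) change the last vowel to 'e'.
The other patterns: stems ending in -p or -w add -al; stems ending in -g repeat the first consonant+vowel as a prefix; stems ending in -e or -u insert -ur- after the first vowel.
So sohamiz → sohamez.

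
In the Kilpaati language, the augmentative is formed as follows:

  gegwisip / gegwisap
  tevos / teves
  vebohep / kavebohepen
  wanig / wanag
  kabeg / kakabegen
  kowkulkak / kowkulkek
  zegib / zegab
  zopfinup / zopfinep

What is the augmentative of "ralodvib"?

ralodvab

gegwisip and vebohep both end in -p yet inflect differently (gegwisap, kavebohepen), so the final letter is not what conditions the rule; the last vowel is.
"ralodvib" has last vowel 'i'. The stems whose last vowel is 'i' (zegib → zegab, gegwisip → gegwisap, wanig → wanag) change the last vowel to 'a'.
The other patterns: stems whose last vowel is 'e' add ka- … -en around the stem; stems whose last vowel is 'a', 'o' or 'u' change the last vowel to 'e'.
So ralodvib → ralodvab.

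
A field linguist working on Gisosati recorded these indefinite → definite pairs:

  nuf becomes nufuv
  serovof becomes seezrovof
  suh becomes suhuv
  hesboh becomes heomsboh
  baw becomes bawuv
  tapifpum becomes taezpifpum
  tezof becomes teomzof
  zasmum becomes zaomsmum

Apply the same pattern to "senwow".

suh and hesboh both end in -h yet inflect differently (suhuv, heomsboh), so the final letter is not what conditions the rule; the number of vowels is.
"senwow" has 2 vowels. The stems with 2 vowels (zasmum → zaomsmum, hesboh → heomsboh, tezof → teomzof) insert -om- after the first vowel.
The other patterns: stems with 1 vowel add -uv; stems with 3 vowels insert -ez- after the first vowel.
So senwow → seomnwow.

seomnwow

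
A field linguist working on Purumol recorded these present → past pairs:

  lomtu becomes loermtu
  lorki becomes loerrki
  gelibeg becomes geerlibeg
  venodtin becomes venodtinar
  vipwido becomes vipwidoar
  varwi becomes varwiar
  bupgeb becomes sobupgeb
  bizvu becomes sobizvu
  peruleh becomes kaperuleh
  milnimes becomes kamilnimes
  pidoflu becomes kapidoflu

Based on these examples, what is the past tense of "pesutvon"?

kapesutvon

lorki and varwi both end in -i yet inflect differently (loerrki, varwiar), so the final letter is not what conditions the rule; the first letter is.
"pesutvon" begins with p-. The stems beginning with p- (peruleh → kaperuleh, pidoflu → kapidoflu) add the prefix ka-.
The other patterns: stems beginning with g- or l- insert -er- after the first vowel; stems beginning with v- add -ar; stems beginning with b- add the prefix so-.
So pesutvon → kapesutvon.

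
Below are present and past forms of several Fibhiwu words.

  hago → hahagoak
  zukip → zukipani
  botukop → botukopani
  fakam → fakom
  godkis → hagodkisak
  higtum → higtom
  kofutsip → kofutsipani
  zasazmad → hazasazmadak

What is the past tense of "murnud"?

"murnud" ends in -d. The one such stem in the data (zasazmad → hazasazmadak) adds ha- … -ak around the stem, so the same rule applies.
The other patterns: stems ending in -p add -ani; stems ending in -m change the last vowel to 'o'.
So murnud → hamurnudak.

hamurnudak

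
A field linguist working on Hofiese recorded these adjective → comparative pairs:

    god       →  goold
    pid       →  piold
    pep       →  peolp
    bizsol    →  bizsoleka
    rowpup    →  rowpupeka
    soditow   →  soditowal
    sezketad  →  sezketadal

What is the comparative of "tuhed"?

pep and rowpup both end in -p yet inflect differently (peolp, rowpupeka), so the final letter is not what conditions the rule; the number of vowels is.
"tuhed" has 2 vowels. The stems with 2 vowels (bizsol → bizsoleka, rowpup → rowpupeka) add -eka.
The other patterns: stems with 1 vowel insert -ol- after the first vowel; stems with 3 vowels add -al.
So tuhed → tuhedeka.

tuhedeka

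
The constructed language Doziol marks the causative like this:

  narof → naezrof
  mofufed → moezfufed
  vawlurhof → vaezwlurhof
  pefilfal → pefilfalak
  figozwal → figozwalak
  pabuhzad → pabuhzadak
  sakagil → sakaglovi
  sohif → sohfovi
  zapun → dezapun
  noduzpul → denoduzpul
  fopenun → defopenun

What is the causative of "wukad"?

"wukad" has last vowel 'a'. The stems whose last vowel is 'a' (pefilfal → pefilfalak, figozwal → figozwalak, pabuhzad → pabuhzadak) add -ak.
The other patterns: stems whose last vowel is 'e' or 'o' insert -ez- after the first vowel; stems whose last vowel is 'i' delete the last vowel and add -ovi; stems whose last vowel is 'u' add the prefix de-.
So wukad → wukadak.

wukadak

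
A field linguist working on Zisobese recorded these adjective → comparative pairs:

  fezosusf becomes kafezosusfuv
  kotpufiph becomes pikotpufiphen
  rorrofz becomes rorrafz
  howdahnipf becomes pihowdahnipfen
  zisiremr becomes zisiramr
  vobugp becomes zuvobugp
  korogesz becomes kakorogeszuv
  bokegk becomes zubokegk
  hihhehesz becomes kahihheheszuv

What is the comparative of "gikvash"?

howdahnipf and fezosusf both end in -f yet inflect differently (pihowdahnipfen, kafezosusfuv), so the final letter is not what conditions the rule; the second-to-last letter is.
"gikvash" has second-to-last letter 's'. The stems whose second-to-last letter is 's' (hihhehesz → kahihheheszuv, korogesz → kakorogeszuv, fezosusf → kafezosusfuv) add ka- … -uv around the stem.
The other patterns: stems whose second-to-last letter is 'p' add pi- … -en around the stem; stems whose second-to-last letter is 'g' add the prefix zu-; stems whose second-to-last letter is 'f' or 'm' change the last vowel to 'a'.
So gikvash → kagikvashuv.

kagikvashuv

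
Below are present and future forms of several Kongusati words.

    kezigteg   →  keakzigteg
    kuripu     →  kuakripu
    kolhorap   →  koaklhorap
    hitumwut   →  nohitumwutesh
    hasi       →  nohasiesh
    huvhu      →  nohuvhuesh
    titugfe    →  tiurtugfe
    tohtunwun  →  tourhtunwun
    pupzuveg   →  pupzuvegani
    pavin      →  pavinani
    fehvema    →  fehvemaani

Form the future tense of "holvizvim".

noholvizvimesh

kuripu and huvhu both end in -u yet inflect differently (kuakripu, nohuvhuesh), so the final letter is not what conditions the rule; the first letter is.
"holvizvim" begins with h-. The stems beginning with h- (hitumwut → nohitumwutesh, hasi → nohasiesh, huvhu → nohuvhuesh) add no- … -esh around the stem.
The other patterns: stems beginning with k- insert -ak- after the first vowel; stems beginning with t- insert -ur- after the first vowel; stems beginning with f- or p- add -ani.
So holvizvim → noholvizvimesh.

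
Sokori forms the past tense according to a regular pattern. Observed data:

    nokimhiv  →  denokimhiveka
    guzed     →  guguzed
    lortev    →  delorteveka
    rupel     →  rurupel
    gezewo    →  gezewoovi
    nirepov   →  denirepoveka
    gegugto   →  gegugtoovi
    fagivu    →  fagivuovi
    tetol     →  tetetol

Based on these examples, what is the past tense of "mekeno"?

mekenoovi

nirepov and gegugto both have last vowel 'o' yet inflect differently (denirepoveka, gegugtoovi), so the last vowel is not what conditions the rule; the final letter is.
"mekeno" ends in -o. The stems ending in -o (gegugto → gegugtoovi, gezewo → gezewoovi) add -ovi.
The other patterns: stems ending in -v add de- … -eka around the stem; stems ending in -d or -l repeat the first consonant+vowel as a prefix.
So mekeno → mekenoovi.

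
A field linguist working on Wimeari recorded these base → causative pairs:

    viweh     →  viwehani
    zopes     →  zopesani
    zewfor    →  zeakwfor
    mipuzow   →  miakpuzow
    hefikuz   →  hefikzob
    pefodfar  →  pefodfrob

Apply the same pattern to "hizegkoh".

"hizegkoh" has last vowel 'o'. The stems whose last vowel is 'o' (zewfor → zeakwfor, mipuzow → miakpuzow) insert -ak- after the first vowel.
So hizegkoh → hiakzegkoh.

hiakzegkoh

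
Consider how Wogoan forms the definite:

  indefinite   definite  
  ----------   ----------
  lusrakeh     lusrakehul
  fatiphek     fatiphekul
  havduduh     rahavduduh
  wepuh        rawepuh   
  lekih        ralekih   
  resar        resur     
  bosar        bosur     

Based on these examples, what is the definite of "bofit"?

"bofit" has last vowel 'i'. The one such stem in the data (lekih → ralekih) adds the prefix ra-, so the same rule applies.
The other patterns: stems whose last vowel is 'e' add -ul; stems whose last vowel is 'a' change the last vowel to 'u'.
So bofit → rabofit.

rabofit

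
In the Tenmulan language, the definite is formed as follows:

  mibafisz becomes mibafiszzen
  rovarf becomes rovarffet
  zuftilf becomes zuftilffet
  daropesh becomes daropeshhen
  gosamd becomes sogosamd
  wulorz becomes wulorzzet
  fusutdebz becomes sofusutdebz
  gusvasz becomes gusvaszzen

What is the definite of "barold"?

barolddet

mibafisz and wulorz both end in -z yet inflect differently (mibafiszzen, wulorzzet), so the final letter is not what conditions the rule; the second-to-last letter is.
"barold" has second-to-last letter 'l'. The one such stem in the data (zuftilf → zuftilffet) doubles the final consonant and adds -et (as do rovarf, wulorz), so the same rule applies.
The other patterns: stems whose second-to-last letter is 's' double the final consonant and add -en; stems whose second-to-last letter is 'b' or 'm' add the prefix so-.
So barold → barolddet.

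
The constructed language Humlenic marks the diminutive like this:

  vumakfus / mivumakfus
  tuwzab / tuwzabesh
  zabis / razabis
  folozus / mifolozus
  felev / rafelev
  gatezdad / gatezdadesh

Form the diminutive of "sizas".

vumakfus and zabis both end in -s yet inflect differently (mivumakfus, razabis), so the final letter is not what conditions the rule; the last vowel is.
"sizas" has last vowel 'a'. The stems whose last vowel is 'a' (gatezdad → gatezdadesh, tuwzab → tuwzabesh) add -esh.
The other patterns: stems whose last vowel is 'u' add the prefix mi-; stems whose last vowel is 'e' or 'i' add the prefix ra-.
So sizas → sizasesh.

sizasesh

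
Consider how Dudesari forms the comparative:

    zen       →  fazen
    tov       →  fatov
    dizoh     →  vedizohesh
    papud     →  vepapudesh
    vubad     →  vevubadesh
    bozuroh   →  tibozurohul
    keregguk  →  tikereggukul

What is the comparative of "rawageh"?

tirawagehul

dizoh and bozuroh both end in -h yet inflect differently (vedizohesh, tibozurohul), so the final letter is not what conditions the rule; the number of vowels is.
"rawageh" has 3 vowels. The stems with 3 vowels (bozuroh → tibozurohul, keregguk → tikereggukul) add ti- … -ul around the stem.
The other patterns: stems with 1 vowel add the prefix fa-; stems with 2 vowels add ve- … -esh around the stem.
So rawageh → tirawagehul.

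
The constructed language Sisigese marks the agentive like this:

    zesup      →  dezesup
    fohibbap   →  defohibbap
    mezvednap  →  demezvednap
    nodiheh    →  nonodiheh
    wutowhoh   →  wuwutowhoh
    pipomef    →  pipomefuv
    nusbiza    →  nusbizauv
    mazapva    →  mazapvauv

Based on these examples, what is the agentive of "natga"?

"natga" ends in -a. The stems ending in -a (nusbiza → nusbizauv, mazapva → mazapvauv) add -uv.
The other patterns: stems ending in -p add the prefix de-; stems ending in -h repeat the first consonant+vowel as a prefix.
So natga → natgauv.

natgauv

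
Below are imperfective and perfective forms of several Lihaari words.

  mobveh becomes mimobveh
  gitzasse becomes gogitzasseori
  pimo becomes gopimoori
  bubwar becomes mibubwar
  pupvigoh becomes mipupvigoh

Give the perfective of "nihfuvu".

gonihfuvuori

"nihfuvu" ends in a vowel. The stems ending in a vowel (gitzasse → gogitzasseori, pimo → gopimoori) add go- … -ori around the stem.
The other pattern: stems ending in a consonant add the prefix mi-.
So nihfuvu → gonihfuvuori.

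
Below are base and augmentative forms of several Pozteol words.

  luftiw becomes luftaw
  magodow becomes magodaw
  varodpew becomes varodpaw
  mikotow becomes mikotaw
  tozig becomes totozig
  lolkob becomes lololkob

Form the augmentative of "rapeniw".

rapenaw

"rapeniw" ends in -w. The stems ending in -w (luftiw → luftaw, magodow → magodaw, varodpew → varodpaw) change the last vowel to 'a'.
So rapeniw → rapenaw.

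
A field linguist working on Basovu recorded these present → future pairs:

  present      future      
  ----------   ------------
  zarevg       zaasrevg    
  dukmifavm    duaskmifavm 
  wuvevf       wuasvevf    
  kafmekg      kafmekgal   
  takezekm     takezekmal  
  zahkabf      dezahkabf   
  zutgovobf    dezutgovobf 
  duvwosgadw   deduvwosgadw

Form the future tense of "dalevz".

daaslevz

zarevg and kafmekg both end in -g yet inflect differently (zaasrevg, kafmekgal), so the final letter is not what conditions the rule; the second-to-last letter is.
"dalevz" has second-to-last letter 'v'. The stems whose second-to-last letter is 'v' (zarevg → zaasrevg, dukmifavm → duaskmifavm, wuvevf → wuasvevf) insert -as- after the first vowel.
The other patterns: stems whose second-to-last letter is 'k' add -al; stems whose second-to-last letter is 'b' or 'd' add the prefix de-.
So dalevz → daaslevz.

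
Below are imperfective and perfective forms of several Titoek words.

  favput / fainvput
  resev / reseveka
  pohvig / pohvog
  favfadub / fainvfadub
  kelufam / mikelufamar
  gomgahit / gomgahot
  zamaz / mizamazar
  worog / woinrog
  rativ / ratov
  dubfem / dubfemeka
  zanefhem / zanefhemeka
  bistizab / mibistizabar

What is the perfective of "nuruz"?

nuinruz

favput and gomgahit both end in -t yet inflect differently (fainvput, gomgahot), so the final letter is not what conditions the rule; the last vowel is.
"nuruz" has last vowel 'u'. The stems whose last vowel is 'u' (favfadub → fainvfadub, favput → fainvput) insert -in- after the first vowel.
So nuruz → nuinruz.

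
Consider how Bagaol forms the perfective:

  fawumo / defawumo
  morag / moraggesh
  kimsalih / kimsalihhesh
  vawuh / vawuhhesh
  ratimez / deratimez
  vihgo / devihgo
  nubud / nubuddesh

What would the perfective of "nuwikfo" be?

denuwikfo

vihgo and vawuh both begin with v- yet inflect differently (devihgo, vawuhhesh), so the first letter is not what conditions the rule; the final letter is.
"nuwikfo" ends in -o. The stems ending in -o (fawumo → defawumo, vihgo → devihgo) add the prefix de-.
The other pattern: stems ending in -d, -g or -h double the final consonant and add -esh.
So nuwikfo → denuwikfo.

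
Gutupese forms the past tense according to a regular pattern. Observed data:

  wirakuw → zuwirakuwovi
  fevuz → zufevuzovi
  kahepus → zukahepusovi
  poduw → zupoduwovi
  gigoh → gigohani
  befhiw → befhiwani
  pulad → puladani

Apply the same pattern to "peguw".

zupeguwovi

wirakuw and befhiw both end in -w yet inflect differently (zuwirakuwovi, befhiwani), so the final letter is not what conditions the rule; the last vowel is.
"peguw" has last vowel 'u'. The stems whose last vowel is 'u' (wirakuw → zuwirakuwovi, fevuz → zufevuzovi, kahepus → zukahepusovi) add zu- … -ovi around the stem.
The other pattern: stems whose last vowel is 'a', 'i' or 'o' add -ani.
So peguw → zupeguwovi.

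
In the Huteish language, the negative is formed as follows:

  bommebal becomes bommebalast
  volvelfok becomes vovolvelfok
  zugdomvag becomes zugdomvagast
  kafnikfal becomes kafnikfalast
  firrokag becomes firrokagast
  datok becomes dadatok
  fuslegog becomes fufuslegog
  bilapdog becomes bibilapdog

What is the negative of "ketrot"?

"ketrot" has last vowel 'o'. The stems whose last vowel is 'o' (bilapdog → bibilapdog, datok → dadatok, fuslegog → fufuslegog) repeat the first consonant+vowel as a prefix.
The other pattern: stems whose last vowel is 'a' add -ast.
So ketrot → keketrot.

keketrot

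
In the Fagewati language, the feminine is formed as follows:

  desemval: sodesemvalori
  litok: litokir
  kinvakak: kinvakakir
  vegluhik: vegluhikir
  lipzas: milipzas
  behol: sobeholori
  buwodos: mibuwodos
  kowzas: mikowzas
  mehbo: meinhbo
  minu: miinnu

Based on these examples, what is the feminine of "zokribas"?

"zokribas" ends in -s. The stems ending in -s (kowzas → mikowzas, buwodos → mibuwodos, lipzas → milipzas) add the prefix mi-.
So zokribas → mizokribas.

mizokribas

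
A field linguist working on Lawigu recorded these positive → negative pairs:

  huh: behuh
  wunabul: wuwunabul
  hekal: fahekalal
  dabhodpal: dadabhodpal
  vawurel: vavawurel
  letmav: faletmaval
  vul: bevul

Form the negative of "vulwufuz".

vul and hekal both end in -l yet inflect differently (bevul, fahekalal), so the final letter is not what conditions the rule; the number of vowels is.
"vulwufuz" has 3 vowels. The stems with 3 vowels (vawurel → vavawurel, dabhodpal → dadabhodpal, wunabul → wuwunabul) repeat the first consonant+vowel as a prefix.
The other patterns: stems with 1 vowel add the prefix be-; stems with 2 vowels add fa- … -al around the stem.
So vulwufuz → vuvulwufuz.

vuvulwufuz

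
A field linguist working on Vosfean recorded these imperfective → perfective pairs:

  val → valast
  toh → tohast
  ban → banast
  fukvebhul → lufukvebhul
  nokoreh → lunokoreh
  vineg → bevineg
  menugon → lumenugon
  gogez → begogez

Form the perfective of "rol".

val and fukvebhul both end in -l yet inflect differently (valast, lufukvebhul), so the final letter is not what conditions the rule; the number of vowels is.
"rol" has 1 vowel. The stems with 1 vowel (ban → banast, toh → tohast, val → valast) add -ast.
So rol → rolast.

rolast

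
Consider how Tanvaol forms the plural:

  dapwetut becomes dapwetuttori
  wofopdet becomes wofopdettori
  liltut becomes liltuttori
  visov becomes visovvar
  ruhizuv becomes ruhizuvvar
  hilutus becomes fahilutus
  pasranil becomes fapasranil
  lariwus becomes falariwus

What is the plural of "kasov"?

dapwetut and ruhizuv both have last vowel 'u' yet inflect differently (dapwetuttori, ruhizuvvar), so the last vowel is not what conditions the rule; the final letter is.
"kasov" ends in -v. The stems ending in -v (visov → visovvar, ruhizuv → ruhizuvvar) double the final consonant and add -ar.
The other patterns: stems ending in -t double the final consonant and add -ori; stems ending in -l or -s add the prefix fa-.
So kasov → kasovvar.

kasovvar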